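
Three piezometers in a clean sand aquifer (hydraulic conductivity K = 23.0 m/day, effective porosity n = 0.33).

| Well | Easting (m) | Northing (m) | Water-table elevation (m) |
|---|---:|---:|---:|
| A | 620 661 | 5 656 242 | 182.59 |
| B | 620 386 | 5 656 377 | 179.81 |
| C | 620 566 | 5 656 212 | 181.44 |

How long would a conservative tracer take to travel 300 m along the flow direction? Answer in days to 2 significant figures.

With h = a·x + b·y + c and A as origin, the differences give:
  (-275)·a + 135·b = -2.78
  (-95)·a + (-30)·b = -1.15
Eliminate b (×(-30) and ×135, subtract): 21075·a = 238.650 → a = ∂h/∂x = +0.01132
Back-substitute: b = ∂h/∂y = +0.002474.
|∇h| = √(0.01132² + 0.002474²) = 0.01159
Seepage velocity v = K·i/n = 23.0 × 0.01159 / 0.33 = 0.8078 m/day.
t = 300 / 0.8078 = 371.4 days.

370 days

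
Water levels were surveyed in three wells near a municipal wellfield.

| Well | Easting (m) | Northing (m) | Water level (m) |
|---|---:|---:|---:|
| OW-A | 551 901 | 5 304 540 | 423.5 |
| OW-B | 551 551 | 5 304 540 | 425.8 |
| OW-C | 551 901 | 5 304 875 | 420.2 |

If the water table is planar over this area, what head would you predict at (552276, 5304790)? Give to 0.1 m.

∂h/∂x = (425.8 − 423.5) / (551551 − 551901) = -0.006571
∂h/∂y = (420.2 − 423.5) / (5304875 − 5304540) = -0.009851
h(552276, 5304790) = 423.5 + (-0.006571)·(375) + (-0.009851)·(250) = 423.5 -2.464 -2.463 = 418.573 m.

418.6 m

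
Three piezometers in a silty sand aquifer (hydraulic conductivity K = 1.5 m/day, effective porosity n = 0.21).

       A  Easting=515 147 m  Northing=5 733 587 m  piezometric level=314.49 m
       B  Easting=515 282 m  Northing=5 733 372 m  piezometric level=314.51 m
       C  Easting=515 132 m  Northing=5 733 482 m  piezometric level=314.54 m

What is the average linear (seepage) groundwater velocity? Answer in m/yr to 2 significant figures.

1.7 m/yr

Differences from A: to B (Δx, Δy, Δh) = (135, -215, +0.02); to C = (-15, -105, +0.05).
Solve a·Δx + b·Δy = Δh: det = 135·(-105) − (-15)·(-215) = -17400.
∂h/∂x = [(+0.02)·(-105) − (+0.05)·(-215)] / -17400 = -0.0004971
∂h/∂y = [135·(+0.05) − (-15)·(+0.02)] / -17400 = -0.0004052
|∇h| = √(-0.0004971² + -0.0004052²) = 0.0006413
Seepage velocity v = K·i/n = 1.5 × 0.0006413 / 0.21 = 0.004581 m/day = 1.673 m/yr.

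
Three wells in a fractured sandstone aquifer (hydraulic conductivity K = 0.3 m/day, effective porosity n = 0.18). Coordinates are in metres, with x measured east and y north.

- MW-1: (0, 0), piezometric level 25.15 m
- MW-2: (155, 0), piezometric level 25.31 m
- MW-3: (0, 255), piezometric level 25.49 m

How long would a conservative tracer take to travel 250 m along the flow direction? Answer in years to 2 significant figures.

240 years

∂h/∂x = (25.31 − 25.15) / (155 − 0) = +0.001032
∂h/∂y = (25.49 − 25.15) / (255 − 0) = +0.001333
|∇h| = √(0.001032² + 0.001333²) = 0.001686
Seepage velocity v = K·i/n = 0.3 × 0.001686 / 0.18 = 0.00281 m/day.
t = 250 / 0.00281 = 8.897e+04 days = 244 years.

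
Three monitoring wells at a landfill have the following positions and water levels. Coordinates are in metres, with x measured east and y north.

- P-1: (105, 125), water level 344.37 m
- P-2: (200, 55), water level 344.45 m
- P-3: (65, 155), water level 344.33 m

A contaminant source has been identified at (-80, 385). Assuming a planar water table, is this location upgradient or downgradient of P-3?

downgradient

Three-point gradient (reference P-1): Δ to P-2 = (95, -70, +0.08), Δ to P-3 = (-40, 30, -0.04).
∂h/∂x = -0.008000, ∂h/∂y = -0.01200 (det = 50).
Head at (-80, 385) = 344.37 + (-0.008000)·(-185) + (-0.01200)·(260) = 342.73 m.
That is lower than the 344.33 m at P-3, so the point is downgradient.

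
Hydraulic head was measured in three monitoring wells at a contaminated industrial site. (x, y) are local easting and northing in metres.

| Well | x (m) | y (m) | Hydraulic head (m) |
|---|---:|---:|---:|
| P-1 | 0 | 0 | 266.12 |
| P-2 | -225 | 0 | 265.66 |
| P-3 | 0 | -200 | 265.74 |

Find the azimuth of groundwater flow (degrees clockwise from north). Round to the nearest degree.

∂h/∂x = (265.66 − 266.12) / (-225 − 0) = +0.002044
∂h/∂y = (265.74 − 266.12) / (-200 − 0) = +0.001900
Flow direction (−∇h) has components (-0.002044 E, -0.001900 N).
Azimuth = atan2(E, N) = atan2(-0.002044, -0.001900) = 227.1° ≈ 227°.

227°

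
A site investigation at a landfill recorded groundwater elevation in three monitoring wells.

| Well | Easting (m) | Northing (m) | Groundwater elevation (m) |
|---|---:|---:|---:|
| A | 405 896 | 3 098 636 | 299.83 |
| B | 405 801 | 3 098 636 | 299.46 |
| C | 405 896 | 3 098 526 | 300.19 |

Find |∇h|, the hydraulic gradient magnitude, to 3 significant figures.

0.00509

∂h/∂x = (299.46 − 299.83) / (405801 − 405896) = +0.003895
∂h/∂y = (300.19 − 299.83) / (3098526 − 3098636) = -0.003273
|∇h| = √(0.003895² + -0.003273²) = 0.005088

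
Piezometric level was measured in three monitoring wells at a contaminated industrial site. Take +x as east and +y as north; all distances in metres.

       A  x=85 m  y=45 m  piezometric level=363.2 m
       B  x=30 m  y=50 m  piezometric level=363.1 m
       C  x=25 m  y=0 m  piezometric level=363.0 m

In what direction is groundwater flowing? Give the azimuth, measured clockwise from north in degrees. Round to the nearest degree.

228°

With h = a·x + b·y + c and A as origin, the differences give:
  (-55)·a + 5·b = -0.1
  (-60)·a + (-45)·b = -0.2
Eliminate b (×(-45) and ×5, subtract): 2775·a = 5.50 → a = ∂h/∂x = +0.001982
Back-substitute: b = ∂h/∂y = +0.001802.
Flow direction (−∇h) has components (-0.001982 E, -0.001802 N).
Azimuth = atan2(E, N) = atan2(-0.001982, -0.001802) = 227.7° ≈ 228°.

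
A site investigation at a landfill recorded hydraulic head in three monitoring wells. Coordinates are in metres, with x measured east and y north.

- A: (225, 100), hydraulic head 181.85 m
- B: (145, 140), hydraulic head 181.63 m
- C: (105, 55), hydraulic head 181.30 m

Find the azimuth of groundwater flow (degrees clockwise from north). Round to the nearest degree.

241°

Differences from A: to B (Δx, Δy, Δh) = (-80, 40, -0.22); to C = (-120, -45, -0.55).
Determinant of the coordinate differences = (-80)·(-45) − (-120)·40 = 8400.
∂h/∂x = [(-0.22)·(-45) − (-0.55)·40] / 8400 = +0.003798
∂h/∂y = [(-80)·(-0.55) − (-120)·(-0.22)] / 8400 = +0.002095
Flow direction (−∇h) has components (-0.003798 E, -0.002095 N).
Azimuth = atan2(E, N) = atan2(-0.003798, -0.002095) = 241.1° ≈ 241°.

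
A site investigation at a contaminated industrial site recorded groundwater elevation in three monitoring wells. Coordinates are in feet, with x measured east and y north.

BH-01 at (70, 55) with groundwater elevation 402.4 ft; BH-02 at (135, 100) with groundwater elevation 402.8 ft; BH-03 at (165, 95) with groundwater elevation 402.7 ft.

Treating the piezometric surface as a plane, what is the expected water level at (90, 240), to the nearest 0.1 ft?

404.4 ft

Differences from BH-01: to BH-02 (Δx, Δy, Δh) = (65, 45, +0.4); to BH-03 = (95, 40, +0.3).
Solve a·Δx + b·Δy = Δh: det = 65·40 − 95·45 = -1675.
∂h/∂x = [(+0.4)·40 − (+0.3)·45] / -1675 = -0.001493
∂h/∂y = [65·(+0.3) − 95·(+0.4)] / -1675 = +0.01104
h(90, 240) = 402.4 + (-0.001493)·(20) + (+0.01104)·(185) = 402.4 -0.030 +2.043 = 404.413 ft.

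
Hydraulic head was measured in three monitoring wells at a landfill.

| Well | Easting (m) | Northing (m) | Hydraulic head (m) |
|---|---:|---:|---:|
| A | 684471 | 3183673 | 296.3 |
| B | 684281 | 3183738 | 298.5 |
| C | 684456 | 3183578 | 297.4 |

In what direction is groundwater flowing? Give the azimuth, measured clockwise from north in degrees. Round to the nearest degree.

058°

Three-point gradient (reference A): Δ to B = (-190, 65, +2.2), Δ to C = (-15, -95, +1.1).
∂h/∂x = -0.01474, ∂h/∂y = -0.009251 (det = 19025).
Flow direction (−∇h) has components (+0.01474 E, +0.009251 N).
Azimuth = atan2(E, N) = atan2(+0.01474, +0.009251) = 57.9° ≈ 058°.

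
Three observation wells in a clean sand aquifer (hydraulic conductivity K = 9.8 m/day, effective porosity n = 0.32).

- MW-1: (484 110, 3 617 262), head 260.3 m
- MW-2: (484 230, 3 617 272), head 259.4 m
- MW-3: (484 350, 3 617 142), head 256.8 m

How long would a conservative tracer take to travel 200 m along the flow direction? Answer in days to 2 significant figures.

Differences from MW-1: to MW-2 (Δx, Δy, Δh) = (120, 10, -0.9); to MW-3 = (240, -120, -3.5).
Solve a·Δx + b·Δy = Δh: det = 120·(-120) − 240·10 = -16800.
∂h/∂x = [(-0.9)·(-120) − (-3.5)·10] / -16800 = -0.008512
∂h/∂y = [120·(-3.5) − 240·(-0.9)] / -16800 = +0.01214
|∇h| = √(-0.008512² + 0.01214²) = 0.01483
Seepage velocity v = K·i/n = 9.8 × 0.01483 / 0.32 = 0.4542 m/day.
t = 200 / 0.4542 = 440.3 days.

440 days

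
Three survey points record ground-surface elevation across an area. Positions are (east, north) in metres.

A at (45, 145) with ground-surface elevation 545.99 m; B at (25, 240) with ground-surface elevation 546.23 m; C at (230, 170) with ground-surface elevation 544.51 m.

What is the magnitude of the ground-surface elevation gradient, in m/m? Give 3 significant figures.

With z = a·x + b·y + c and A as origin, the differences give:
  (-20)·a + 95·b = +0.24
  185·a + 25·b = -1.48
Eliminate b (×25 and ×95, subtract): -18075·a = 146.600 → a = ∂z/∂x = -0.008111
Back-substitute: b = ∂z/∂y = +0.0008188.
|∇f| = √(-0.008111² + 0.0008188²) = 0.008152 m/m

0.00815 m/m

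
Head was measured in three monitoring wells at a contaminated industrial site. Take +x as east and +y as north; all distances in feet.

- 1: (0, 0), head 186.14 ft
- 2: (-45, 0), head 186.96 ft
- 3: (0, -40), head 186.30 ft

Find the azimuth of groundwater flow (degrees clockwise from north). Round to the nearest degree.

078°

∂h/∂x = (186.96 − 186.14) / (-45 − 0) = -0.01822
∂h/∂y = (186.30 − 186.14) / (-40 − 0) = -0.004000
Flow direction (−∇h) has components (+0.01822 E, +0.004000 N).
Azimuth = atan2(E, N) = atan2(+0.01822, +0.004000) = 77.6° ≈ 078°.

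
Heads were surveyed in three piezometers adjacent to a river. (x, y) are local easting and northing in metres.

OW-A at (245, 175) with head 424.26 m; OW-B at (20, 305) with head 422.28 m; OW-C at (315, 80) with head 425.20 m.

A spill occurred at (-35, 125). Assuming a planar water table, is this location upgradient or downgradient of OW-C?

downgradient

Differences from OW-A: to OW-B (Δx, Δy, Δh) = (-225, 130, -1.98); to OW-C = (70, -95, +0.94).
Solve a·Δx + b·Δy = Δh: det = (-225)·(-95) − 70·130 = 12275.
∂h/∂x = [(-1.98)·(-95) − (+0.94)·130] / 12275 = +0.005369
∂h/∂y = [(-225)·(+0.94) − 70·(-1.98)] / 12275 = -0.005939
Head at (-35, 125) = 424.26 + (+0.005369)·(-280) + (-0.005939)·(-50) = 423.05 m.
That is lower than the 425.20 m at OW-C, so the point is downgradient.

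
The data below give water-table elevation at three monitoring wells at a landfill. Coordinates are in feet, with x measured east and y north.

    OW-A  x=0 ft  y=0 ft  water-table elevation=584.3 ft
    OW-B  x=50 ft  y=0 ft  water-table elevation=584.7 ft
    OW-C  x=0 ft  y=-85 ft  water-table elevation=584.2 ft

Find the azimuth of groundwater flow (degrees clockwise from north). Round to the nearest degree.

262°

∂h/∂x = (584.7 − 584.3) / (50 − 0) = +0.008000
∂h/∂y = (584.2 − 584.3) / (-85 − 0) = +0.001176
Flow direction (−∇h) has components (-0.008000 E, -0.001176 N).
Azimuth = atan2(E, N) = atan2(-0.008000, -0.001176) = 261.6° ≈ 262°.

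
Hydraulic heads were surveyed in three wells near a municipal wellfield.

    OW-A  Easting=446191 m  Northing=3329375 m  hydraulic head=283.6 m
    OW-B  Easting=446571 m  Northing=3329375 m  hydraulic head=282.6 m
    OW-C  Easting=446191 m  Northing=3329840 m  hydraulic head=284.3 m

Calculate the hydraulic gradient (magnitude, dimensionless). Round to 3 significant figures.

∂h/∂x = (282.6 − 283.6) / (446571 − 446191) = -0.002632
∂h/∂y = (284.3 − 283.6) / (3329840 − 3329375) = +0.001505
|∇h| = √(-0.002632² + 0.001505²) = 0.003032

0.00303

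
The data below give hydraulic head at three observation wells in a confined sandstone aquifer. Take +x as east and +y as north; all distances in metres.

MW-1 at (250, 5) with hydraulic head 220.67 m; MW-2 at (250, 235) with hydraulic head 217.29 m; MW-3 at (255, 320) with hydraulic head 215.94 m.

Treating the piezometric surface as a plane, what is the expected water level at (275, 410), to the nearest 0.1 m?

With h = a·x + b·y + c and MW-1 as origin, the differences give:
  0·a + 230·b = -3.38
  5·a + 315·b = -4.73
Eliminate b (×315 and ×230, subtract): -1150·a = 23.200 → a = ∂h/∂x = -0.02017
Back-substitute: b = ∂h/∂y = -0.01470.
h(275, 410) = 220.67 + (-0.02017)·(25) + (-0.01470)·(405) = 220.67 -0.504 -5.952 = 214.214 m.

214.2 m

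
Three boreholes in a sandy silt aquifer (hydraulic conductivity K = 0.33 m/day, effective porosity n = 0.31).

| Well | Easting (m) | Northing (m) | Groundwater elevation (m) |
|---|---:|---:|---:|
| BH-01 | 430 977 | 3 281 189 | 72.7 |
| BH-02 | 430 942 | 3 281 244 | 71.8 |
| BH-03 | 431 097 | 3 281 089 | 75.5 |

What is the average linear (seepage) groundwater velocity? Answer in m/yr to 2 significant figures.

Three-point gradient (reference BH-01): Δ to BH-02 = (-35, 55, -0.9), Δ to BH-03 = (120, -100, +2.8).
∂h/∂x = +0.02065, ∂h/∂y = -0.003226 (det = -3100).
|∇h| = √(0.02065² + -0.003226²) = 0.0209
Seepage velocity v = K·i/n = 0.33 × 0.0209 / 0.31 = 0.02225 m/day = 8.127 m/yr.

8.1 m/yr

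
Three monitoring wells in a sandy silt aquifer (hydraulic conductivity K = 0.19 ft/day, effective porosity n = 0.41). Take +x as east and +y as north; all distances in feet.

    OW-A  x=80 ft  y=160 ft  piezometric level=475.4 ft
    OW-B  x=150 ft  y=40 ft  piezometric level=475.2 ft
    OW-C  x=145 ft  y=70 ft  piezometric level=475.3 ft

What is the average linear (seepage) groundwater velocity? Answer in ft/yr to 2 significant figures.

0.96 ft/yr

Differences from OW-A: to OW-B (Δx, Δy, Δh) = (70, -120, -0.2); to OW-C = (65, -90, -0.1).
Determinant of the coordinate differences = 70·(-90) − 65·(-120) = 1500.
∂h/∂x = [(-0.2)·(-90) − (-0.1)·(-120)] / 1500 = +0.004000
∂h/∂y = [70·(-0.1) − 65·(-0.2)] / 1500 = +0.004000
|∇h| = √(0.004000² + 0.004000²) = 0.005657
Seepage velocity v = K·i/n = 0.19 × 0.005657 / 0.41 = 0.002622 ft/day = 0.9577 ft/yr.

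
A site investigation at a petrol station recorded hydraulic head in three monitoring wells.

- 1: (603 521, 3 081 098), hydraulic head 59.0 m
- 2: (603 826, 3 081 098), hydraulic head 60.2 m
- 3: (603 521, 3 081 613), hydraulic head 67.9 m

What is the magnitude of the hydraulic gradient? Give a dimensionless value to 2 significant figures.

∂h/∂x = (60.2 − 59.0) / (603826 − 603521) = +0.003934
∂h/∂y = (67.9 − 59.0) / (3081613 − 3081098) = +0.01728
|∇h| = √(0.003934² + 0.01728²) = 0.01772

0.018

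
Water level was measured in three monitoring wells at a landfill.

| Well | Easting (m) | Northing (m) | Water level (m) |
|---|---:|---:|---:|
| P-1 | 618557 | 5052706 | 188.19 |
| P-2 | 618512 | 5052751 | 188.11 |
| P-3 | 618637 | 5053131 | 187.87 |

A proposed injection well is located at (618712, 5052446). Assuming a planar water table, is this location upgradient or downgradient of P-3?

upgradient

Differences from P-1: to P-2 (Δx, Δy, Δh) = (-45, 45, -0.08); to P-3 = (80, 425, -0.32).
Determinant of the coordinate differences = (-45)·425 − 80·45 = -22725.
∂h/∂x = [(-0.08)·425 − (-0.32)·45] / -22725 = +0.0008625
∂h/∂y = [(-45)·(-0.32) − 80·(-0.08)] / -22725 = -0.0009153
Head at (618712, 5052446) = 188.19 + (+0.0008625)·(155) + (-0.0009153)·(-260) = 188.56 m.
That is higher than the 187.87 m at P-3, so the point is upgradient.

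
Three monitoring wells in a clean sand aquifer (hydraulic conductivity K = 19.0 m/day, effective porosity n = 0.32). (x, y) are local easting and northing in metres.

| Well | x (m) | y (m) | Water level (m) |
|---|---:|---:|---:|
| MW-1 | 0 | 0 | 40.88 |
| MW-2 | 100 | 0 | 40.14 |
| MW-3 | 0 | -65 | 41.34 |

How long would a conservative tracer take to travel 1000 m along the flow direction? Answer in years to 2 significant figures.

4.5 years

∂h/∂x = (40.14 − 40.88) / (100 − 0) = -0.007400
∂h/∂y = (41.34 − 40.88) / (-65 − 0) = -0.007077
|∇h| = √(-0.007400² + -0.007077²) = 0.01024
Seepage velocity v = K·i/n = 19.0 × 0.01024 / 0.32 = 0.608 m/day.
t = 1000 / 0.608 = 1645 days = 4.5 years.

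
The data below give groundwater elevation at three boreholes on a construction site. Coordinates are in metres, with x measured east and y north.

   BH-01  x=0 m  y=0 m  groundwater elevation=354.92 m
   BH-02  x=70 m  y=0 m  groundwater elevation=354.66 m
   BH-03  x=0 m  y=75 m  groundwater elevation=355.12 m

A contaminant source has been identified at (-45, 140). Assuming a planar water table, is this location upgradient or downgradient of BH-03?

∂h/∂x = (354.66 − 354.92) / (70 − 0) = -0.003714
∂h/∂y = (355.12 − 354.92) / (75 − 0) = +0.002667
Head at (-45, 140) = 354.92 + (-0.003714)·(-45) + (+0.002667)·(140) = 355.46 m.
That is higher than the 355.12 m at BH-03, so the point is upgradient.

upgradient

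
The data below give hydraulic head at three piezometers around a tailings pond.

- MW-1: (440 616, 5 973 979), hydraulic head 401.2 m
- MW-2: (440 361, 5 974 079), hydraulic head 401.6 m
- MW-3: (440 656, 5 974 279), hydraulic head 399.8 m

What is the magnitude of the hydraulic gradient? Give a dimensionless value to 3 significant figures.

0.00533

With h = a·x + b·y + c and MW-1 as origin, the differences give:
  (-255)·a + 100·b = +0.4
  40·a + 300·b = -1.4
Eliminate b (×300 and ×100, subtract): -80500·a = 260.00 → a = ∂h/∂x = -0.003230
Back-substitute: b = ∂h/∂y = -0.004236.
|∇h| = √(-0.003230² + -0.004236²) = 0.005327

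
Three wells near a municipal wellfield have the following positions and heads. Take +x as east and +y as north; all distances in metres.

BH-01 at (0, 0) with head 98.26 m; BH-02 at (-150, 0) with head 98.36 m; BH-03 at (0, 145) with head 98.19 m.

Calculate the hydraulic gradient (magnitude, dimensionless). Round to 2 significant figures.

0.00082

∂h/∂x = (98.36 − 98.26) / (-150 − 0) = -0.0006667
∂h/∂y = (98.19 − 98.26) / (145 − 0) = -0.0004828
|∇h| = √(-0.0006667² + -0.0004828²) = 0.0008232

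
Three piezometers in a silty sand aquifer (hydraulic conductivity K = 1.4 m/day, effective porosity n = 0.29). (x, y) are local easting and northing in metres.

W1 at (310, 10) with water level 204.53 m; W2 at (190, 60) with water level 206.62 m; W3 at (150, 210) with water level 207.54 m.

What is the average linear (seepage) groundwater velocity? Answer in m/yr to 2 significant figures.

Taking W1 as reference: W2−W1 = (-120, 50, +2.09); W3−W1 = (-160, 200, +3.01).
Solve a·Δx + b·Δy = Δh: det = (-120)·200 − (-160)·50 = -16000.
∂h/∂x = [(+2.09)·200 − (+3.01)·50] / -16000 = -0.01672
∂h/∂y = [(-120)·(+3.01) − (-160)·(+2.09)] / -16000 = +0.001675
|∇h| = √(-0.01672² + 0.001675²) = 0.0168
Seepage velocity v = K·i/n = 1.4 × 0.0168 / 0.29 = 0.0811 m/day = 29.62 m/yr.

30 m/yr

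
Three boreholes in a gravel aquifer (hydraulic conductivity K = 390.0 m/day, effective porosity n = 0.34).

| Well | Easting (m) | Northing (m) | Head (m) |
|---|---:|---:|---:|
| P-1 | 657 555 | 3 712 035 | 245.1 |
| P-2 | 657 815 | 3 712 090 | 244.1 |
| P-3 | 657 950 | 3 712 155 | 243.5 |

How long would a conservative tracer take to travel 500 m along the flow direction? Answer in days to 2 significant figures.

Taking P-1 as reference: P-2−P-1 = (260, 55, -1.0); P-3−P-1 = (395, 120, -1.6).
Solve a·Δx + b·Δy = Δh: det = 260·120 − 395·55 = 9475.
∂h/∂x = [(-1.0)·120 − (-1.6)·55] / 9475 = -0.003377
∂h/∂y = [260·(-1.6) − 395·(-1.0)] / 9475 = -0.002216
|∇h| = √(-0.003377² + -0.002216²) = 0.004039
Seepage velocity v = K·i/n = 390.0 × 0.004039 / 0.34 = 4.633 m/day.
t = 500 / 4.633 = 107.9 days.

110 days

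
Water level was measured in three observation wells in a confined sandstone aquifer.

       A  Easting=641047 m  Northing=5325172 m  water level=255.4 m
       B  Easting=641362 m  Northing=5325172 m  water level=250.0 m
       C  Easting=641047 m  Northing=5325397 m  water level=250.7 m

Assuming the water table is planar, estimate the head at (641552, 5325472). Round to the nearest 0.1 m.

240.5 m

∂h/∂x = (250.0 − 255.4) / (641362 − 641047) = -0.01714
∂h/∂y = (250.7 − 255.4) / (5325397 − 5325172) = -0.02089
h(641552, 5325472) = 255.4 + (-0.01714)·(505) + (-0.02089)·(300) = 255.4 -8.657 -6.267 = 240.476 m.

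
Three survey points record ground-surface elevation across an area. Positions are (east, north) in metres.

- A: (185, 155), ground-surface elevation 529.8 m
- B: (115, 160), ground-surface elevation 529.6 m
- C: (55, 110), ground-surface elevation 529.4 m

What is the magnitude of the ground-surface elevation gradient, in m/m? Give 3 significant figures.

0.00294 m/m

Taking A as reference: B−A = (-70, 5, -0.2); C−A = (-130, -45, -0.4).
Solve a·Δx + b·Δy = Δz: det = (-70)·(-45) − (-130)·5 = 3800.
∂z/∂x = [(-0.2)·(-45) − (-0.4)·5] / 3800 = +0.002895
∂z/∂y = [(-70)·(-0.4) − (-130)·(-0.2)] / 3800 = +0.0005263
|∇f| = √(0.002895² + 0.0005263²) = 0.002942 m/m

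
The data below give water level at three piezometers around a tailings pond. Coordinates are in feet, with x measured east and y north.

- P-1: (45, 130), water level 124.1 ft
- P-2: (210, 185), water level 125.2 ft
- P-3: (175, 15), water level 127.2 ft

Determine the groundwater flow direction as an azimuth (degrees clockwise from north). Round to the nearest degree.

321°

With h = a·x + b·y + c and P-1 as origin, the differences give:
  165·a + 55·b = +1.1
  130·a + (-115)·b = +3.1
Eliminate b (×(-115) and ×55, subtract): -26125·a = -297.00 → a = ∂h/∂x = +0.01137
Back-substitute: b = ∂h/∂y = -0.01411.
Flow direction (−∇h) has components (-0.01137 E, +0.01411 N).
Azimuth = atan2(E, N) = atan2(-0.01137, +0.01411) = 321.1° ≈ 321°.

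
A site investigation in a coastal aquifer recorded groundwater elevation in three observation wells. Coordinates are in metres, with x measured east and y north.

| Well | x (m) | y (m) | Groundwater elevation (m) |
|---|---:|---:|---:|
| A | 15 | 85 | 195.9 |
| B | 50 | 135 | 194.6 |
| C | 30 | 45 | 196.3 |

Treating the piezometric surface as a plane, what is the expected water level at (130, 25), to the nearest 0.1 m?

195.1 m

With h = a·x + b·y + c and A as origin, the differences give:
  35·a + 50·b = -1.3
  15·a + (-40)·b = +0.4
Eliminate b (×(-40) and ×50, subtract): -2150·a = 32.00 → a = ∂h/∂x = -0.01488
Back-substitute: b = ∂h/∂y = -0.01558.
h(130, 25) = 195.9 + (-0.01488)·(115) + (-0.01558)·(-60) = 195.9 -1.712 +0.935 = 195.123 m.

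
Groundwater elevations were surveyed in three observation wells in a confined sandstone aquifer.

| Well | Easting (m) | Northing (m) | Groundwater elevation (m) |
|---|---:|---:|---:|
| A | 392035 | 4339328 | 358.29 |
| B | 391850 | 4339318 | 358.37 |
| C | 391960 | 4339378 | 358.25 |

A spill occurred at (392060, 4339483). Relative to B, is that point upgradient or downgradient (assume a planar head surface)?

Three-point gradient (reference A): Δ to B = (-185, -10, +0.08), Δ to C = (-75, 50, -0.04).
∂h/∂x = -0.0003600, ∂h/∂y = -0.001340 (det = -10000).
Head at (392060, 4339483) = 358.29 + (-0.0003600)·(25) + (-0.001340)·(155) = 358.07 m.
That is lower than the 358.37 m at B, so the point is downgradient.

downgradient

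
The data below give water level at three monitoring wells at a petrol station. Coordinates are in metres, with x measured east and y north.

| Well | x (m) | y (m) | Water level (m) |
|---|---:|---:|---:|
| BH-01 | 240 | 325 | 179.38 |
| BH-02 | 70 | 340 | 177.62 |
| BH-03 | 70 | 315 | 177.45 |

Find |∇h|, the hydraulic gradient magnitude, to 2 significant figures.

0.013

Differences from BH-01: to BH-02 (Δx, Δy, Δh) = (-170, 15, -1.76); to BH-03 = (-170, -10, -1.93).
Determinant of the coordinate differences = (-170)·(-10) − (-170)·15 = 4250.
∂h/∂x = [(-1.76)·(-10) − (-1.93)·15] / 4250 = +0.01095
∂h/∂y = [(-170)·(-1.93) − (-170)·(-1.76)] / 4250 = +0.006800
|∇h| = √(0.01095² + 0.006800²) = 0.01289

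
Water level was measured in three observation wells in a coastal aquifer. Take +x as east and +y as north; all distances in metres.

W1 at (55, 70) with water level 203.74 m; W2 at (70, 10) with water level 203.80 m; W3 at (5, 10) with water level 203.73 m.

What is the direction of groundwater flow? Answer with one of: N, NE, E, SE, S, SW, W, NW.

NW

Taking W1 as reference: W2−W1 = (15, -60, +0.06); W3−W1 = (-50, -60, -0.01).
Solve a·Δx + b·Δy = Δh: det = 15·(-60) − (-50)·(-60) = -3900.
∂h/∂x = [(+0.06)·(-60) − (-0.01)·(-60)] / -3900 = +0.001077
∂h/∂y = [15·(-0.01) − (-50)·(+0.06)] / -3900 = -0.0007308
Flow = −∇h = (-0.001077 east, +0.0007308 north), which points northwest.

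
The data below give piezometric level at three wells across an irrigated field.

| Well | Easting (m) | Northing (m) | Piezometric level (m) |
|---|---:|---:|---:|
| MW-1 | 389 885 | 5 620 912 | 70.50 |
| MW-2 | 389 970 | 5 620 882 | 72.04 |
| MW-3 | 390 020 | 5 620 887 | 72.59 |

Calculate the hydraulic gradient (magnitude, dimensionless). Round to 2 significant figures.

0.020

Differences from MW-1: to MW-2 (Δx, Δy, Δh) = (85, -30, +1.54); to MW-3 = (135, -25, +2.09).
Solve a·Δx + b·Δy = Δh: det = 85·(-25) − 135·(-30) = 1925.
∂h/∂x = [(+1.54)·(-25) − (+2.09)·(-30)] / 1925 = +0.01257
∂h/∂y = [85·(+2.09) − 135·(+1.54)] / 1925 = -0.01571
|∇h| = √(0.01257² + -0.01571²) = 0.02012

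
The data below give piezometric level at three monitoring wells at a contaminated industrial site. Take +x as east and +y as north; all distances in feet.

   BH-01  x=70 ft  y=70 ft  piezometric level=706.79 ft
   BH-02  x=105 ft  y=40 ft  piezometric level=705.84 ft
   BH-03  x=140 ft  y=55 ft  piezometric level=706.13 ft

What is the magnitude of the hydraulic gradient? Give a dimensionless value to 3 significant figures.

0.0278

Differences from BH-01: to BH-02 (Δx, Δy, Δh) = (35, -30, -0.95); to BH-03 = (70, -15, -0.66).
Determinant of the coordinate differences = 35·(-15) − 70·(-30) = 1575.
∂h/∂x = [(-0.95)·(-15) − (-0.66)·(-30)] / 1575 = -0.003524
∂h/∂y = [35·(-0.66) − 70·(-0.95)] / 1575 = +0.02756
|∇h| = √(-0.003524² + 0.02756²) = 0.02778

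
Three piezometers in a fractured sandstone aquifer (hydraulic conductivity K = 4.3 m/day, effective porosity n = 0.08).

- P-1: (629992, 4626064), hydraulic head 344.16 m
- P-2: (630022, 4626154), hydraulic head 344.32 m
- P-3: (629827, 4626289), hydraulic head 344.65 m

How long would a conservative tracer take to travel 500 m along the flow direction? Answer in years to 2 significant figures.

13 years

With h = a·x + b·y + c and P-1 as origin, the differences give:
  30·a + 90·b = +0.16
  (-165)·a + 225·b = +0.49
Eliminate b (×225 and ×90, subtract): 21600·a = -8.100 → a = ∂h/∂x = -0.0003750
Back-substitute: b = ∂h/∂y = +0.001903.
|∇h| = √(-0.0003750² + 0.001903²) = 0.00194
Seepage velocity v = K·i/n = 4.3 × 0.00194 / 0.08 = 0.1043 m/day.
t = 500 / 0.1043 = 4794 days = 13.1 years.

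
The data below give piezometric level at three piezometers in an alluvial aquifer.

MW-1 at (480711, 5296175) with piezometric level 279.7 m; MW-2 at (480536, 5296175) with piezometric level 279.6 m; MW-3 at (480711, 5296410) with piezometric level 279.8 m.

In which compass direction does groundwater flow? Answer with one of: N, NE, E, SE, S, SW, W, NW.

∂h/∂x = (279.6 − 279.7) / (480536 − 480711) = +0.0005714
∂h/∂y = (279.8 − 279.7) / (5296410 − 5296175) = +0.0004255
Flow = −∇h = (-0.0005714 east, -0.0004255 north), which points southwest.

SW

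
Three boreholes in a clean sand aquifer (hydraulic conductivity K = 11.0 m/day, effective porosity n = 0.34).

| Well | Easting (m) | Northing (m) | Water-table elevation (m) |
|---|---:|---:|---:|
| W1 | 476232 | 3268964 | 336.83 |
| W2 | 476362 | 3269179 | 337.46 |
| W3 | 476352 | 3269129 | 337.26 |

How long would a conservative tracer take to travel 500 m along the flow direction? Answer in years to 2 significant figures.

With h = a·x + b·y + c and W1 as origin, the differences give:
  130·a + 215·b = +0.63
  120·a + 165·b = +0.43
Eliminate b (×165 and ×215, subtract): -4350·a = 11.500 → a = ∂h/∂x = -0.002644
Back-substitute: b = ∂h/∂y = +0.004529.
|∇h| = √(-0.002644² + 0.004529²) = 0.005244
Seepage velocity v = K·i/n = 11.0 × 0.005244 / 0.34 = 0.1697 m/day.
t = 500 / 0.1697 = 2946 days = 8.07 years.

8.1 years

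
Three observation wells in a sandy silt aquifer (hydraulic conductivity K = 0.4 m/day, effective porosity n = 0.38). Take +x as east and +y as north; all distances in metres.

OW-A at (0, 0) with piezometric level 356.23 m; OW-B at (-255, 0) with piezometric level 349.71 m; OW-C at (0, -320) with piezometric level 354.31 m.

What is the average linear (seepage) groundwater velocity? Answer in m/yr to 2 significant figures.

10 m/yr

∂h/∂x = (349.71 − 356.23) / (-255 − 0) = +0.02557
∂h/∂y = (354.31 − 356.23) / (-320 − 0) = +0.006000
|∇h| = √(0.02557² + 0.006000²) = 0.02626
Seepage velocity v = K·i/n = 0.4 × 0.02626 / 0.38 = 0.02764 m/day = 10.1 m/yr.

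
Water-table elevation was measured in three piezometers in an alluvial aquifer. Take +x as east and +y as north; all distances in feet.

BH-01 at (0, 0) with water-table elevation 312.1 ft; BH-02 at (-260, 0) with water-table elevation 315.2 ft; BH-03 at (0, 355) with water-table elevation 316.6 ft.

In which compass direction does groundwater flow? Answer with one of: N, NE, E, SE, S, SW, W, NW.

SE

∂h/∂x = (315.2 − 312.1) / (-260 − 0) = -0.01192
∂h/∂y = (316.6 − 312.1) / (355 − 0) = +0.01268
Flow = −∇h = (+0.01192 east, -0.01268 north), which points southeast.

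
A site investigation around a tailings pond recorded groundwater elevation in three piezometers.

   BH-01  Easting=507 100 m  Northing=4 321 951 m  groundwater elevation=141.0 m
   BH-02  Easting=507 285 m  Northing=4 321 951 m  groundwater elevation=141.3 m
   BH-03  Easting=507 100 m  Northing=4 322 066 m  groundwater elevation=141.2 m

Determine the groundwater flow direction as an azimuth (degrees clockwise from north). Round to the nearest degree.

223°

∂h/∂x = (141.3 − 141.0) / (507285 − 507100) = +0.001622
∂h/∂y = (141.2 − 141.0) / (4322066 − 4321951) = +0.001739
Flow direction (−∇h) has components (-0.001622 E, -0.001739 N).
Azimuth = atan2(E, N) = atan2(-0.001622, -0.001739) = 223.0° ≈ 223°.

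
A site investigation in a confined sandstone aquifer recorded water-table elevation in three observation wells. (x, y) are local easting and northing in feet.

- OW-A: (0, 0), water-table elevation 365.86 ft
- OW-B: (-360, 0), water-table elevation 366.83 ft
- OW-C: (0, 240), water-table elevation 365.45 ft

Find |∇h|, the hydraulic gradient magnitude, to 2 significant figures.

0.0032

∂h/∂x = (366.83 − 365.86) / (-360 − 0) = -0.002694
∂h/∂y = (365.45 − 365.86) / (240 − 0) = -0.001708
|∇h| = √(-0.002694² + -0.001708²) = 0.00319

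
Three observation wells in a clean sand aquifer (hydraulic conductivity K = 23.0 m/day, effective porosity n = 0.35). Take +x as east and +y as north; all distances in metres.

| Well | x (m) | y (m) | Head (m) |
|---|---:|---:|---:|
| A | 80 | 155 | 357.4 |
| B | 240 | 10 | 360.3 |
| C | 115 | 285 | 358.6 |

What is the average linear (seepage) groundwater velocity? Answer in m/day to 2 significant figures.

1.4 m/day

Differences from A: to B (Δx, Δy, Δh) = (160, -145, +2.9); to C = (35, 130, +1.2).
Solve a·Δx + b·Δy = Δh: det = 160·130 − 35·(-145) = 25875.
∂h/∂x = [(+2.9)·130 − (+1.2)·(-145)] / 25875 = +0.02129
∂h/∂y = [160·(+1.2) − 35·(+2.9)] / 25875 = +0.003498
|∇h| = √(0.02129² + 0.003498²) = 0.02158
Seepage velocity v = K·i/n = 23.0 × 0.02158 / 0.35 = 1.418 m/day.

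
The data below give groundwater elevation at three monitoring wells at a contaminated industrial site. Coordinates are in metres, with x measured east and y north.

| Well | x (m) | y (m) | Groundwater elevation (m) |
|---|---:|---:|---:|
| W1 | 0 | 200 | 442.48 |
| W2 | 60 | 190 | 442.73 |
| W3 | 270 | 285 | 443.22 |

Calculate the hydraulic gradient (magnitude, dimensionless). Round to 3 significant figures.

Differences from W1: to W2 (Δx, Δy, Δh) = (60, -10, +0.25); to W3 = (270, 85, +0.74).
Solve a·Δx + b·Δy = Δh: det = 60·85 − 270·(-10) = 7800.
∂h/∂x = [(+0.25)·85 − (+0.74)·(-10)] / 7800 = +0.003673
∂h/∂y = [60·(+0.74) − 270·(+0.25)] / 7800 = -0.002962
|∇h| = √(0.003673² + -0.002962²) = 0.004719

0.00472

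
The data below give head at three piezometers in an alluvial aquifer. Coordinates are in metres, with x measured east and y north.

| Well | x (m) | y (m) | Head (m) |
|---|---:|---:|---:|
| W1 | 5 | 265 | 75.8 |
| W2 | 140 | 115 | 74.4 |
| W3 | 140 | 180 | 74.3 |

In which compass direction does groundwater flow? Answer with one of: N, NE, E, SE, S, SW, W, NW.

Taking W1 as reference: W2−W1 = (135, -150, -1.4); W3−W1 = (135, -85, -1.5).
Determinant of the coordinate differences = 135·(-85) − 135·(-150) = 8775.
∂h/∂x = [(-1.4)·(-85) − (-1.5)·(-150)] / 8775 = -0.01208
∂h/∂y = [135·(-1.5) − 135·(-1.4)] / 8775 = -0.001538
Flow = −∇h = (+0.01208 east, +0.001538 north), which points east.

E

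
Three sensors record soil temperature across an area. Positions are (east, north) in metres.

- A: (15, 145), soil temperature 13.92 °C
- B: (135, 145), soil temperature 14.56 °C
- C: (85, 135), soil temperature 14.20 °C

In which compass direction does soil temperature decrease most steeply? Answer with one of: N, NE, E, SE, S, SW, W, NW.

Differences from A: to B (Δx, Δy, Δh) = (120, 0, +0.64); to C = (70, -10, +0.28).
Solve a·Δx + b·Δy = ΔT: det = 120·(-10) − 70·0 = -1200.
∂T/∂x = [(+0.64)·(-10) − (+0.28)·0] / -1200 = +0.005333
∂T/∂y = [120·(+0.28) − 70·(+0.64)] / -1200 = +0.009333
Steepest decrease is along −∇f = (-0.005333 E, -0.009333 N) → southwest.

SW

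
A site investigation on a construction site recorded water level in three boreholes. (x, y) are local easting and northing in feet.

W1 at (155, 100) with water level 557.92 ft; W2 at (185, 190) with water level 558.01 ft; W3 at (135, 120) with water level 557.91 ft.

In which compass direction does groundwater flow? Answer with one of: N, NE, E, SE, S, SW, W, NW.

SW

Differences from W1: to W2 (Δx, Δy, Δh) = (30, 90, +0.09); to W3 = (-20, 20, -0.01).
Determinant of the coordinate differences = 30·20 − (-20)·90 = 2400.
∂h/∂x = [(+0.09)·20 − (-0.01)·90] / 2400 = +0.001125
∂h/∂y = [30·(-0.01) − (-20)·(+0.09)] / 2400 = +0.0006250
Flow = −∇h = (-0.001125 east, -0.0006250 north), which points southwest.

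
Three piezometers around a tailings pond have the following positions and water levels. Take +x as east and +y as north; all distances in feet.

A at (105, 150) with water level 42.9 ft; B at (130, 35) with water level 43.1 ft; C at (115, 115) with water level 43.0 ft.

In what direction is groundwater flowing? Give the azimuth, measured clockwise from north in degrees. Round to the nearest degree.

Three-point gradient (reference A): Δ to B = (25, -115, +0.2), Δ to C = (10, -35, +0.1).
∂h/∂x = +0.01636, ∂h/∂y = +0.001818 (det = 275).
Flow direction (−∇h) has components (-0.01636 E, -0.001818 N).
Azimuth = atan2(E, N) = atan2(-0.01636, -0.001818) = 263.7° ≈ 264°.

264°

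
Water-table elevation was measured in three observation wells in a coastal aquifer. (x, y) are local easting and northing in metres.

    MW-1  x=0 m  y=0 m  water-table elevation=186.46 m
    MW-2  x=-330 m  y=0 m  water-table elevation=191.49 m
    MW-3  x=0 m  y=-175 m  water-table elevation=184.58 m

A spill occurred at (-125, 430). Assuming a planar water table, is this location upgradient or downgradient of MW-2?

∂h/∂x = (191.49 − 186.46) / (-330 − 0) = -0.01524
∂h/∂y = (184.58 − 186.46) / (-175 − 0) = +0.01074
Head at (-125, 430) = 186.46 + (-0.01524)·(-125) + (+0.01074)·(430) = 192.98 m.
That is higher than the 191.49 m at MW-2, so the point is upgradient.

upgradient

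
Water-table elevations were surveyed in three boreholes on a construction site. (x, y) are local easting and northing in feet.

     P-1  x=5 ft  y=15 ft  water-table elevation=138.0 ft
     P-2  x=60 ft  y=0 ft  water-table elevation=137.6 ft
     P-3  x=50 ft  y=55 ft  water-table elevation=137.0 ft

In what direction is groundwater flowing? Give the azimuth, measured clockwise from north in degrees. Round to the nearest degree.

040°

Differences from P-1: to P-2 (Δx, Δy, Δh) = (55, -15, -0.4); to P-3 = (45, 40, -1.0).
Solve a·Δx + b·Δy = Δh: det = 55·40 − 45·(-15) = 2875.
∂h/∂x = [(-0.4)·40 − (-1.0)·(-15)] / 2875 = -0.01078
∂h/∂y = [55·(-1.0) − 45·(-0.4)] / 2875 = -0.01287
Flow direction (−∇h) has components (+0.01078 E, +0.01287 N).
Azimuth = atan2(E, N) = atan2(+0.01078, +0.01287) = 40.0° ≈ 040°.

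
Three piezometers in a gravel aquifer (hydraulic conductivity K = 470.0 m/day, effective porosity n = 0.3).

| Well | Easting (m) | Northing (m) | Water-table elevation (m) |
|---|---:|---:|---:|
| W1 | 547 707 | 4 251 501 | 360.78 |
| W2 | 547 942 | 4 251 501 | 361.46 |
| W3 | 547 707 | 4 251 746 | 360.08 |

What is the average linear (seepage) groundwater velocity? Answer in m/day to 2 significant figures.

6.4 m/day

∂h/∂x = (361.46 − 360.78) / (547942 − 547707) = +0.002894
∂h/∂y = (360.08 − 360.78) / (4251746 − 4251501) = -0.002857
|∇h| = √(0.002894² + -0.002857²) = 0.004067
Seepage velocity v = K·i/n = 470.0 × 0.004067 / 0.3 = 6.372 m/day.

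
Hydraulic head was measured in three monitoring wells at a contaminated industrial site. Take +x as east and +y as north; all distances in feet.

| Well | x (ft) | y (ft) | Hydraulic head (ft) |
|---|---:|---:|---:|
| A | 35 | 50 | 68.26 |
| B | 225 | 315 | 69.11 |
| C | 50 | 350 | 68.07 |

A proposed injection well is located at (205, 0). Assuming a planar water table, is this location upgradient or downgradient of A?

With h = a·x + b·y + c and A as origin, the differences give:
  190·a + 265·b = +0.85
  15·a + 300·b = -0.19
Eliminate b (×300 and ×265, subtract): 53025·a = 305.350 → a = ∂h/∂x = +0.005759
Back-substitute: b = ∂h/∂y = -0.0009213.
Head at (205, 0) = 68.26 + (+0.005759)·(170) + (-0.0009213)·(-50) = 69.29 ft.
That is higher than the 68.26 ft at A, so the point is upgradient.

upgradient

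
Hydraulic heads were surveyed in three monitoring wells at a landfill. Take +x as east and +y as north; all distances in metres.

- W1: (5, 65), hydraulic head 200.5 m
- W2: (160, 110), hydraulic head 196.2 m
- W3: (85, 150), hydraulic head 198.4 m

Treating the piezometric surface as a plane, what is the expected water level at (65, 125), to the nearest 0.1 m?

198.9 m

Differences from W1: to W2 (Δx, Δy, Δh) = (155, 45, -4.3); to W3 = (80, 85, -2.1).
Determinant of the coordinate differences = 155·85 − 80·45 = 9575.
∂h/∂x = [(-4.3)·85 − (-2.1)·45] / 9575 = -0.02830
∂h/∂y = [155·(-2.1) − 80·(-4.3)] / 9575 = +0.001932
h(65, 125) = 200.5 + (-0.02830)·(60) + (+0.001932)·(60) = 200.5 -1.698 +0.116 = 198.918 m.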